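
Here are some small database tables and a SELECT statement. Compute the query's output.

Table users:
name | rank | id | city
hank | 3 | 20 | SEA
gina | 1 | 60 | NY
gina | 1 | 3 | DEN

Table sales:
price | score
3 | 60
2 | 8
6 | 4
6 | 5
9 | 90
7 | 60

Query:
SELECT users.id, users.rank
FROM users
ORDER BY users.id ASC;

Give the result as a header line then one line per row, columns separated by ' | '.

After SELECT (3 rows):
users.id | users.rank
20 | 3
60 | 1
3 | 1
After ORDER BY (3 rows):
users.id | users.rank
3 | 1
20 | 3
60 | 1

== RESULT ==
users.id | users.rank
3 | 1
20 | 3
60 | 1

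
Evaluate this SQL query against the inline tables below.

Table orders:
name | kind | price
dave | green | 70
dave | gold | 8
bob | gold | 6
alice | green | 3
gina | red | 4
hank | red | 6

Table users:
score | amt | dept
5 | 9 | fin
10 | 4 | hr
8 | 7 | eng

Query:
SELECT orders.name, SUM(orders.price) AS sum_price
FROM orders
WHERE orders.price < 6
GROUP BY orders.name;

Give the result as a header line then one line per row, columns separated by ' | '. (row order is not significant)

== RESULT ==
orders.name | sum_price
alice | 3
gina | 4

Derivation:
After WHERE (2 rows):
orders.name | orders.kind | orders.price
alice | green | 3
gina | red | 4
After GROUP BY (2 rows):
orders.name | sum_price
alice | 3
gina | 4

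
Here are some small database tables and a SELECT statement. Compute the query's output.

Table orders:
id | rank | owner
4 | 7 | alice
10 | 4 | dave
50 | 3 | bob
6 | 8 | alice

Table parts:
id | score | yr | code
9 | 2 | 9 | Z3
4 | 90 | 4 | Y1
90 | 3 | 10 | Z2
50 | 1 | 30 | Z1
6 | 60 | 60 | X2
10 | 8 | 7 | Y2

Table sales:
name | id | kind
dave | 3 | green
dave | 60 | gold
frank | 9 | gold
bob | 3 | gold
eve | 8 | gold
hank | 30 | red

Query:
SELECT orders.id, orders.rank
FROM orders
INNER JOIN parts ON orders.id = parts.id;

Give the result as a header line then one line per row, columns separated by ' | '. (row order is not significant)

== RESULT ==
orders.id | orders.rank
4 | 7
10 | 4
50 | 3
6 | 8

Derivation:
After JOIN parts (4 rows):
orders.id | orders.rank | orders.owner | parts.id | parts.score | parts.yr | parts.code
4 | 7 | alice | 4 | 90 | 4 | Y1
10 | 4 | dave | 10 | 8 | 7 | Y2
50 | 3 | bob | 50 | 1 | 30 | Z1
6 | 8 | alice | 6 | 60 | 60 | X2
After SELECT (4 rows):
orders.id | orders.rank
4 | 7
10 | 4
50 | 3
6 | 8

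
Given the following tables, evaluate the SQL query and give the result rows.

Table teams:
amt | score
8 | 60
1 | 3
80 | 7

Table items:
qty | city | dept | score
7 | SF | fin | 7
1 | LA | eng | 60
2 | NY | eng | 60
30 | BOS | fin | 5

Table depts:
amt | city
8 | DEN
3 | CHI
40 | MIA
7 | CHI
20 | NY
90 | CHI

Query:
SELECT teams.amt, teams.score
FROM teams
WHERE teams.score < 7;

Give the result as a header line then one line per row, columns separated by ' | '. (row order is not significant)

After WHERE (1 rows):
teams.amt | teams.score
1 | 3
After SELECT (1 rows):
teams.amt | teams.score
1 | 3

== RESULT ==
teams.amt | teams.score
1 | 3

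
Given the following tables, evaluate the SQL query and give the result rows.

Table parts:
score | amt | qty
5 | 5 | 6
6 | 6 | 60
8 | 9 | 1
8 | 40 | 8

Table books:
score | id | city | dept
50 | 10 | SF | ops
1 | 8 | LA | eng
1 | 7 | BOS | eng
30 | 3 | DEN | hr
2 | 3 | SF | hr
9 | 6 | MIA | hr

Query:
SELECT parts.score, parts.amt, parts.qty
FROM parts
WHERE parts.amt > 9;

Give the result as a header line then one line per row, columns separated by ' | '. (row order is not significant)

After WHERE (1 rows):
parts.score | parts.amt | parts.qty
8 | 40 | 8
After SELECT (1 rows):
parts.score | parts.amt | parts.qty
8 | 40 | 8

== RESULT ==
parts.score | parts.amt | parts.qty
8 | 40 | 8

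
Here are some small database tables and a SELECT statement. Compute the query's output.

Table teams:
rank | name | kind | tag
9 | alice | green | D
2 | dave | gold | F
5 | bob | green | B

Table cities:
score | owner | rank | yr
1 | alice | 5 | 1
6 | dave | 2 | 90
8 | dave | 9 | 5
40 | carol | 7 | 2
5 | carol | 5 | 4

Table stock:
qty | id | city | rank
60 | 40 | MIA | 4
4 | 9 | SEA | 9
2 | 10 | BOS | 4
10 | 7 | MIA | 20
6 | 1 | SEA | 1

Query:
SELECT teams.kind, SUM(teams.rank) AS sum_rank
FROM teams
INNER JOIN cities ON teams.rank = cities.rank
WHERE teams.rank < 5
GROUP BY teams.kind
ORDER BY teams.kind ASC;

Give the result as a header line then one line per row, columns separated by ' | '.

== RESULT ==
teams.kind | sum_rank
gold | 2

Derivation:
After JOIN cities (4 rows):
teams.rank | teams.name | teams.kind | teams.tag | cities.score | cities.owner | cities.rank | cities.yr
9 | alice | green | D | 8 | dave | 9 | 5
2 | dave | gold | F | 6 | dave | 2 | 90
5 | bob | green | B | 1 | alice | 5 | 1
5 | bob | green | B | 5 | carol | 5 | 4
After WHERE (1 rows):
teams.rank | teams.name | teams.kind | teams.tag | cities.score | cities.owner | cities.rank | cities.yr
2 | dave | gold | F | 6 | dave | 2 | 90
After GROUP BY (1 rows):
teams.kind | sum_rank
gold | 2
After ORDER BY (1 rows):
teams.kind | sum_rank
gold | 2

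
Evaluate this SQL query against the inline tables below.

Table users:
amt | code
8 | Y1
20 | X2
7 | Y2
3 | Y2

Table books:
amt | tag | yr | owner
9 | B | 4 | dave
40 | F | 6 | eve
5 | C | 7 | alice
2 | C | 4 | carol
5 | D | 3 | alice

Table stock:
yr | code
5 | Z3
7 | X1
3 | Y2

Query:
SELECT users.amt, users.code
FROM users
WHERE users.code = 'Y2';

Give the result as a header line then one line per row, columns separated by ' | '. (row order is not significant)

== RESULT ==
users.amt | users.code
7 | Y2
3 | Y2

Derivation:
After WHERE (2 rows):
users.amt | users.code
7 | Y2
3 | Y2
After SELECT (2 rows):
users.amt | users.code
7 | Y2
3 | Y2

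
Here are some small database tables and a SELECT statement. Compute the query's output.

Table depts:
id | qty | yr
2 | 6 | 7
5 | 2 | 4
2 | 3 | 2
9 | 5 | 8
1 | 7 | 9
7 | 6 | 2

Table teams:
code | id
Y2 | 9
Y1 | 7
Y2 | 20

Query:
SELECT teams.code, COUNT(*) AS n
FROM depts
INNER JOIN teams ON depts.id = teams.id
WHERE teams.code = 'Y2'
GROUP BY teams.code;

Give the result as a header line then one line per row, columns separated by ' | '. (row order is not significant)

After JOIN teams (2 rows):
depts.id | depts.qty | depts.yr | teams.code | teams.id
9 | 5 | 8 | Y2 | 9
7 | 6 | 2 | Y1 | 7
After WHERE (1 rows):
depts.id | depts.qty | depts.yr | teams.code | teams.id
9 | 5 | 8 | Y2 | 9
After GROUP BY (1 rows):
teams.code | n
Y2 | 1

== RESULT ==
teams.code | n
Y2 | 1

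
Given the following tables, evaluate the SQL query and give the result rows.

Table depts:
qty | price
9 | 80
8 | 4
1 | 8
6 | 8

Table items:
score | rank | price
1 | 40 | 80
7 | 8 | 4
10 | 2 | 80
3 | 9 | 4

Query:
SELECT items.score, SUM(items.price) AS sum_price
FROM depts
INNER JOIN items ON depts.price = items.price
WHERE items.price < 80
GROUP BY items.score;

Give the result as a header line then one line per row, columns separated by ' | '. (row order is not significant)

After JOIN items (4 rows):
depts.qty | depts.price | items.score | items.rank | items.price
9 | 80 | 1 | 40 | 80
9 | 80 | 10 | 2 | 80
8 | 4 | 7 | 8 | 4
8 | 4 | 3 | 9 | 4
After WHERE (2 rows):
depts.qty | depts.price | items.score | items.rank | items.price
8 | 4 | 7 | 8 | 4
8 | 4 | 3 | 9 | 4
After GROUP BY (2 rows):
items.score | sum_price
7 | 4
3 | 4

== RESULT ==
items.score | sum_price
7 | 4
3 | 4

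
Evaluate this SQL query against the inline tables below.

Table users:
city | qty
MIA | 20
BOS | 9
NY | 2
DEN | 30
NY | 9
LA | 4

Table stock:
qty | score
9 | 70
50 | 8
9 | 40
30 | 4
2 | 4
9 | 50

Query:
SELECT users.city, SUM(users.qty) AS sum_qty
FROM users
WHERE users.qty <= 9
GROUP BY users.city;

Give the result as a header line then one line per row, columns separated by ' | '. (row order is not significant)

== RESULT ==
users.city | sum_qty
BOS | 9
NY | 11
LA | 4

Derivation:
After WHERE (4 rows):
users.city | users.qty
BOS | 9
NY | 2
NY | 9
LA | 4
After GROUP BY (3 rows):
users.city | sum_qty
BOS | 9
NY | 11
LA | 4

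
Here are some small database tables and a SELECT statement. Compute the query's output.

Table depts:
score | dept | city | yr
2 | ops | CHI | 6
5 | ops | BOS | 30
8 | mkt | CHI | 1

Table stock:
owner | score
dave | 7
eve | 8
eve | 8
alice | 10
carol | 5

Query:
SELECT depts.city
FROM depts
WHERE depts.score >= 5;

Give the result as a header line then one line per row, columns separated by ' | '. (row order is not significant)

== RESULT ==
depts.city
BOS
CHI

Derivation:
After WHERE (2 rows):
depts.score | depts.dept | depts.city | depts.yr
5 | ops | BOS | 30
8 | mkt | CHI | 1
After SELECT (2 rows):
depts.city
BOS
CHI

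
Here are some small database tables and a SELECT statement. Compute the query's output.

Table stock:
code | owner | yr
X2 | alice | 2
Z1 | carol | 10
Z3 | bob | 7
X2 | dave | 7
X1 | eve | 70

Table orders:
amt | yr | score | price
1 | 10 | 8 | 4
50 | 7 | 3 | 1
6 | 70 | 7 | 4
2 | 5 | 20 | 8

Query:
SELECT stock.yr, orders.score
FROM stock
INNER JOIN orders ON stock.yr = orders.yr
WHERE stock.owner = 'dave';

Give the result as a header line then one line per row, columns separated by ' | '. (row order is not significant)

== RESULT ==
stock.yr | orders.score
7 | 3

Derivation:
After JOIN orders (4 rows):
stock.code | stock.owner | stock.yr | orders.amt | orders.yr | orders.score | orders.price
Z1 | carol | 10 | 1 | 10 | 8 | 4
Z3 | bob | 7 | 50 | 7 | 3 | 1
X2 | dave | 7 | 50 | 7 | 3 | 1
X1 | eve | 70 | 6 | 70 | 7 | 4
After WHERE (1 rows):
stock.code | stock.owner | stock.yr | orders.amt | orders.yr | orders.score | orders.price
X2 | dave | 7 | 50 | 7 | 3 | 1
After SELECT (1 rows):
stock.yr | orders.score
7 | 3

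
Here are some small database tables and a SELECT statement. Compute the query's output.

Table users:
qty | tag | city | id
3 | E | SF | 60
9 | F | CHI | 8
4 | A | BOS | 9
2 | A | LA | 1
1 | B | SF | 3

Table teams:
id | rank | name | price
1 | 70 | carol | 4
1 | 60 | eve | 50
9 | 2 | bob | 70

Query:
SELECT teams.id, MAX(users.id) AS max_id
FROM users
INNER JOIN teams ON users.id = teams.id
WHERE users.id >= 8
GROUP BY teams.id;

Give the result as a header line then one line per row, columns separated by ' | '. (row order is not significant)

After JOIN teams (3 rows):
users.qty | users.tag | users.city | users.id | teams.id | teams.rank | teams.name | teams.price
4 | A | BOS | 9 | 9 | 2 | bob | 70
2 | A | LA | 1 | 1 | 70 | carol | 4
2 | A | LA | 1 | 1 | 60 | eve | 50
After WHERE (1 rows):
users.qty | users.tag | users.city | users.id | teams.id | teams.rank | teams.name | teams.price
4 | A | BOS | 9 | 9 | 2 | bob | 70
After GROUP BY (1 rows):
teams.id | max_id
9 | 9

== RESULT ==
teams.id | max_id
9 | 9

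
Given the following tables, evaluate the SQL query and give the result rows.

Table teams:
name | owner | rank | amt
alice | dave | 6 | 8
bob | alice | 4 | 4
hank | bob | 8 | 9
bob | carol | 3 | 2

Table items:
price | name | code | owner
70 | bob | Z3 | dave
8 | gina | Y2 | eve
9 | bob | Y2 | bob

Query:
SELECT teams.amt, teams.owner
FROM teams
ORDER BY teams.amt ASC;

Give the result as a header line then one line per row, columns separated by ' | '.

After SELECT (4 rows):
teams.amt | teams.owner
8 | dave
4 | alice
9 | bob
2 | carol
After ORDER BY (4 rows):
teams.amt | teams.owner
2 | carol
4 | alice
8 | dave
9 | bob

== RESULT ==
teams.amt | teams.owner
2 | carol
4 | alice
8 | dave
9 | bob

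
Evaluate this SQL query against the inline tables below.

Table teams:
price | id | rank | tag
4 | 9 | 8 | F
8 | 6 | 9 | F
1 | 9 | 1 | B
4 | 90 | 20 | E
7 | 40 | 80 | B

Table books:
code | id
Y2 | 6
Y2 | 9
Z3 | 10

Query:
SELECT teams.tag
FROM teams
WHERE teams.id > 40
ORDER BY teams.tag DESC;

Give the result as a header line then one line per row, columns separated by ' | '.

== RESULT ==
teams.tag
E

Derivation:
After WHERE (1 rows):
teams.price | teams.id | teams.rank | teams.tag
4 | 90 | 20 | E
After SELECT (1 rows):
teams.tag
E
After ORDER BY (1 rows):
teams.tag
E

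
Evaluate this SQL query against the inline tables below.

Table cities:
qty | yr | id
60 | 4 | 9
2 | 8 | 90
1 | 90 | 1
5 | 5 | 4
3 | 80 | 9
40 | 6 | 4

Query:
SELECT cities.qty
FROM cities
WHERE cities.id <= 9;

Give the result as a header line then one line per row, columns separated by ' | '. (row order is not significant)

== RESULT ==
cities.qty
60
1
5
3
40

Derivation:
After WHERE (5 rows):
cities.qty | cities.yr | cities.id
60 | 4 | 9
1 | 90 | 1
5 | 5 | 4
3 | 80 | 9
40 | 6 | 4
After SELECT (5 rows):
cities.qty
60
1
5
3
40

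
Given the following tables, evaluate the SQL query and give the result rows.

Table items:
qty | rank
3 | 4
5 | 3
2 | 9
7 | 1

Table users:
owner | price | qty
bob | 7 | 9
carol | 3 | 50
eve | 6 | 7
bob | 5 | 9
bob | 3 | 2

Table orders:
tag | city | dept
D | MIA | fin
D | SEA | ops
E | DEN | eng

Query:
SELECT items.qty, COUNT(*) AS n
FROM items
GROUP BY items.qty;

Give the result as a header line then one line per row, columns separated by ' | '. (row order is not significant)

After GROUP BY (4 rows):
items.qty | n
3 | 1
5 | 1
2 | 1
7 | 1

== RESULT ==
items.qty | n
3 | 1
5 | 1
2 | 1
7 | 1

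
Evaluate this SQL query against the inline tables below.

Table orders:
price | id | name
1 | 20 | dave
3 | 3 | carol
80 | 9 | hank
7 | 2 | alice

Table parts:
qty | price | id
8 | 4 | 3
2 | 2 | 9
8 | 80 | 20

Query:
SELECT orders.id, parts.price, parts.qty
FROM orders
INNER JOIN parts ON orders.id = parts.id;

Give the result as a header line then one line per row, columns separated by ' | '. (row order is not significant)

After JOIN parts (3 rows):
orders.price | orders.id | orders.name | parts.qty | parts.price | parts.id
1 | 20 | dave | 8 | 80 | 20
3 | 3 | carol | 8 | 4 | 3
80 | 9 | hank | 2 | 2 | 9
After SELECT (3 rows):
orders.id | parts.price | parts.qty
20 | 80 | 8
3 | 4 | 8
9 | 2 | 2

== RESULT ==
orders.id | parts.price | parts.qty
20 | 80 | 8
3 | 4 | 8
9 | 2 | 2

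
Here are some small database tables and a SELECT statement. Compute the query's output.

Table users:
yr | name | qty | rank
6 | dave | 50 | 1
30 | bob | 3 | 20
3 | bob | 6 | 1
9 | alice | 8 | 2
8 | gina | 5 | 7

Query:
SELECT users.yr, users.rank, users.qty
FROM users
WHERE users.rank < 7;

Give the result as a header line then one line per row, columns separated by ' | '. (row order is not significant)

After WHERE (3 rows):
users.yr | users.name | users.qty | users.rank
6 | dave | 50 | 1
3 | bob | 6 | 1
9 | alice | 8 | 2
After SELECT (3 rows):
users.yr | users.rank | users.qty
6 | 1 | 50
3 | 1 | 6
9 | 2 | 8

== RESULT ==
users.yr | users.rank | users.qty
6 | 1 | 50
3 | 1 | 6
9 | 2 | 8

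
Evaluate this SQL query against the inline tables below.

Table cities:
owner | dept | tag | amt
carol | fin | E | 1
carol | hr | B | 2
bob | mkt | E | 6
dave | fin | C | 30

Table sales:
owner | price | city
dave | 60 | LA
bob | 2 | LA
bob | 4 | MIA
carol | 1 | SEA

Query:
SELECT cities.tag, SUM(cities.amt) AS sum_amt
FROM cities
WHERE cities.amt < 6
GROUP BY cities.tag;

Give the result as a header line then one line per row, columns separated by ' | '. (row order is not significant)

After WHERE (2 rows):
cities.owner | cities.dept | cities.tag | cities.amt
carol | fin | E | 1
carol | hr | B | 2
After GROUP BY (2 rows):
cities.tag | sum_amt
E | 1
B | 2

== RESULT ==
cities.tag | sum_amt
E | 1
B | 2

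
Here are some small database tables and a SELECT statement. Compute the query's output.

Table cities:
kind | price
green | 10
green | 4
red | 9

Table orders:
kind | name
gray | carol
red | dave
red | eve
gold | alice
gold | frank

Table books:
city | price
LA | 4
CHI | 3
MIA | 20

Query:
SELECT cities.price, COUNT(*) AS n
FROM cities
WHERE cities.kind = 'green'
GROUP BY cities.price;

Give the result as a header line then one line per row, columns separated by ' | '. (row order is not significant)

After WHERE (2 rows):
cities.kind | cities.price
green | 10
green | 4
After GROUP BY (2 rows):
cities.price | n
10 | 1
4 | 1

== RESULT ==
cities.price | n
10 | 1
4 | 1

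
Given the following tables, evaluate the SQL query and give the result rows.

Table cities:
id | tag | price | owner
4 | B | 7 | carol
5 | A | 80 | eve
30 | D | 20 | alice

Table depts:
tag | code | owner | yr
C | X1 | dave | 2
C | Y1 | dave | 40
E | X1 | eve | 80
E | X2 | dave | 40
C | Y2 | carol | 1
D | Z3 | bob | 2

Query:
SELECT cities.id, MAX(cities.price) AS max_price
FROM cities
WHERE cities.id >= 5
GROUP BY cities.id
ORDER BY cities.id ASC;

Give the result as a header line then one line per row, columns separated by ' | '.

After WHERE (2 rows):
cities.id | cities.tag | cities.price | cities.owner
5 | A | 80 | eve
30 | D | 20 | alice
After GROUP BY (2 rows):
cities.id | max_price
5 | 80
30 | 20
After ORDER BY (2 rows):
cities.id | max_price
5 | 80
30 | 20

== RESULT ==
cities.id | max_price
5 | 80
30 | 20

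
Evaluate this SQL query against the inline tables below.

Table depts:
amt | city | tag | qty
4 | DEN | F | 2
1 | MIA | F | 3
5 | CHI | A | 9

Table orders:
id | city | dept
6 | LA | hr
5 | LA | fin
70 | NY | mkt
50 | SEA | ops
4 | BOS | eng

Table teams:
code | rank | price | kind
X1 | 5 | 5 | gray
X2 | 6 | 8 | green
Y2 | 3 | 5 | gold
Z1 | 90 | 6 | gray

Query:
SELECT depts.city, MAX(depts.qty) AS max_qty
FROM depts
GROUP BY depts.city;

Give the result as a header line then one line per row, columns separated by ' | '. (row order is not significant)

== RESULT ==
depts.city | max_qty
DEN | 2
MIA | 3
CHI | 9

Derivation:
After GROUP BY (3 rows):
depts.city | max_qty
DEN | 2
MIA | 3
CHI | 9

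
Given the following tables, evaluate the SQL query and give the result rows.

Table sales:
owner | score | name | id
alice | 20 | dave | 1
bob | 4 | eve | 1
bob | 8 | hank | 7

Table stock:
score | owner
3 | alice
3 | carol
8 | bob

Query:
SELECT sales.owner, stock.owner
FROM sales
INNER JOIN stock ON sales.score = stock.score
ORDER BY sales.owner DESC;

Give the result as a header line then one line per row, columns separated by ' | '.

After JOIN stock (1 rows):
sales.owner | sales.score | sales.name | sales.id | stock.score | stock.owner
bob | 8 | hank | 7 | 8 | bob
After SELECT (1 rows):
sales.owner | stock.owner
bob | bob
After ORDER BY (1 rows):
sales.owner | stock.owner
bob | bob

== RESULT ==
sales.owner | stock.owner
bob | bob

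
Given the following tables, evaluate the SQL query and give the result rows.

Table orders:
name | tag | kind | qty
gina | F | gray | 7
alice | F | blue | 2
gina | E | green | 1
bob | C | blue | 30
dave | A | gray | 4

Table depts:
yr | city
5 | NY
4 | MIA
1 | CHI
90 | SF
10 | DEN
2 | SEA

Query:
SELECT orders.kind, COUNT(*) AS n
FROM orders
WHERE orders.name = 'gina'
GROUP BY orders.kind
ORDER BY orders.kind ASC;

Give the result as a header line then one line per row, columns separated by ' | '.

== RESULT ==
orders.kind | n
gray | 1
green | 1

Derivation:
After WHERE (2 rows):
orders.name | orders.tag | orders.kind | orders.qty
gina | F | gray | 7
gina | E | green | 1
After GROUP BY (2 rows):
orders.kind | n
gray | 1
green | 1
After ORDER BY (2 rows):
orders.kind | n
gray | 1
green | 1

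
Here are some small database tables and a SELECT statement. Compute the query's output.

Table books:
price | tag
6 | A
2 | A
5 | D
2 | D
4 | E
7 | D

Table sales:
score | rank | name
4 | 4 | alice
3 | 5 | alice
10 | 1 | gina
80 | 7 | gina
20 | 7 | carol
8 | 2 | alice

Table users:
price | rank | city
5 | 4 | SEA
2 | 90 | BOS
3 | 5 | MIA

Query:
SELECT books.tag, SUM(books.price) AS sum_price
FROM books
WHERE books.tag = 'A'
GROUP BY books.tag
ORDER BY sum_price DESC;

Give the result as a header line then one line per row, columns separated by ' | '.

== RESULT ==
books.tag | sum_price
A | 8

Derivation:
After WHERE (2 rows):
books.price | books.tag
6 | A
2 | A
After GROUP BY (1 rows):
books.tag | sum_price
A | 8
After ORDER BY (1 rows):
books.tag | sum_price
A | 8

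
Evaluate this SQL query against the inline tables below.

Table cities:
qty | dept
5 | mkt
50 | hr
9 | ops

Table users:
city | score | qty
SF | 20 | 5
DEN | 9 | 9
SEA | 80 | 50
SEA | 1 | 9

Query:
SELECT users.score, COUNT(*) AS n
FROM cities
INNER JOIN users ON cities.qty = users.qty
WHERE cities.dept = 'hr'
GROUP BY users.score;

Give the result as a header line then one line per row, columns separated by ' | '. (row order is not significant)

== RESULT ==
users.score | n
80 | 1

Derivation:
After JOIN users (4 rows):
cities.qty | cities.dept | users.city | users.score | users.qty
5 | mkt | SF | 20 | 5
50 | hr | SEA | 80 | 50
9 | ops | DEN | 9 | 9
9 | ops | SEA | 1 | 9
After WHERE (1 rows):
cities.qty | cities.dept | users.city | users.score | users.qty
50 | hr | SEA | 80 | 50
After GROUP BY (1 rows):
users.score | n
80 | 1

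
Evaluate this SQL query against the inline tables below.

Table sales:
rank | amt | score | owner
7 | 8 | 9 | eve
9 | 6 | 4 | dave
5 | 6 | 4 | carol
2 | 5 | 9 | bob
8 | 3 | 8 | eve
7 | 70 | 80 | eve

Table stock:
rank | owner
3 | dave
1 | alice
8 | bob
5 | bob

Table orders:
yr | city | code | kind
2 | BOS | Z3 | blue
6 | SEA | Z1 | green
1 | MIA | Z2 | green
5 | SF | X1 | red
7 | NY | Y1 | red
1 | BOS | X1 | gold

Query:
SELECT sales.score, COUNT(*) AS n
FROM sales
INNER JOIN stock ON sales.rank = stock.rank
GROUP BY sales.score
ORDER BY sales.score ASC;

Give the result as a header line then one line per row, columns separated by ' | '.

After JOIN stock (2 rows):
sales.rank | sales.amt | sales.score | sales.owner | stock.rank | stock.owner
5 | 6 | 4 | carol | 5 | bob
8 | 3 | 8 | eve | 8 | bob
After GROUP BY (2 rows):
sales.score | n
4 | 1
8 | 1
After ORDER BY (2 rows):
sales.score | n
4 | 1
8 | 1

== RESULT ==
sales.score | n
4 | 1
8 | 1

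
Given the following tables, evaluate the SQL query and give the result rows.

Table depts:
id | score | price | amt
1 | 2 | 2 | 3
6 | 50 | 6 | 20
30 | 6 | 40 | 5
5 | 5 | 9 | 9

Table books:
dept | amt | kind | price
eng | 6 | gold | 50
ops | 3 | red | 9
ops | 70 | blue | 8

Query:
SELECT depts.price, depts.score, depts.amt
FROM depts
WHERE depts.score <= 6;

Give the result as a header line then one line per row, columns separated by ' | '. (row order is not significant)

== RESULT ==
depts.price | depts.score | depts.amt
2 | 2 | 3
40 | 6 | 5
9 | 5 | 9

Derivation:
After WHERE (3 rows):
depts.id | depts.score | depts.price | depts.amt
1 | 2 | 2 | 3
30 | 6 | 40 | 5
5 | 5 | 9 | 9
After SELECT (3 rows):
depts.price | depts.score | depts.amt
2 | 2 | 3
40 | 6 | 5
9 | 5 | 9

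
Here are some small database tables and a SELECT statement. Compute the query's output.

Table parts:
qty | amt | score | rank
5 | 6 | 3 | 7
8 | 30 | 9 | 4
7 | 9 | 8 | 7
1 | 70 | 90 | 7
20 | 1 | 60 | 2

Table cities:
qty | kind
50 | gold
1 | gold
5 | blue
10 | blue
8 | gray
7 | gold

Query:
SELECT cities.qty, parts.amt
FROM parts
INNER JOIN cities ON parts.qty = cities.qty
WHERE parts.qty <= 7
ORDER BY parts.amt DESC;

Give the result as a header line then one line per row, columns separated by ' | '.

== RESULT ==
cities.qty | parts.amt
1 | 70
7 | 9
5 | 6

Derivation:
After JOIN cities (4 rows):
parts.qty | parts.amt | parts.score | parts.rank | cities.qty | cities.kind
5 | 6 | 3 | 7 | 5 | blue
8 | 30 | 9 | 4 | 8 | gray
7 | 9 | 8 | 7 | 7 | gold
1 | 70 | 90 | 7 | 1 | gold
After WHERE (3 rows):
parts.qty | parts.amt | parts.score | parts.rank | cities.qty | cities.kind
5 | 6 | 3 | 7 | 5 | blue
7 | 9 | 8 | 7 | 7 | gold
1 | 70 | 90 | 7 | 1 | gold
After SELECT (3 rows):
cities.qty | parts.amt
5 | 6
7 | 9
1 | 70
After ORDER BY (3 rows):
cities.qty | parts.amt
1 | 70
7 | 9
5 | 6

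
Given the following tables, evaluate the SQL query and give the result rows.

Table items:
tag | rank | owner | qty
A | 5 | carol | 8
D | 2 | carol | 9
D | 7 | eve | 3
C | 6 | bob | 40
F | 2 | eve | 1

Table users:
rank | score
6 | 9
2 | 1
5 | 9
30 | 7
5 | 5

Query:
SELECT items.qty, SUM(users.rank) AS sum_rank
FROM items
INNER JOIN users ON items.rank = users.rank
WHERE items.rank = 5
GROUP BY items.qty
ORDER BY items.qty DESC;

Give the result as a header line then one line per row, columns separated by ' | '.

== RESULT ==
items.qty | sum_rank
8 | 10

Derivation:
After JOIN users (5 rows):
items.tag | items.rank | items.owner | items.qty | users.rank | users.score
A | 5 | carol | 8 | 5 | 9
A | 5 | carol | 8 | 5 | 5
D | 2 | carol | 9 | 2 | 1
C | 6 | bob | 40 | 6 | 9
F | 2 | eve | 1 | 2 | 1
After WHERE (2 rows):
items.tag | items.rank | items.owner | items.qty | users.rank | users.score
A | 5 | carol | 8 | 5 | 9
A | 5 | carol | 8 | 5 | 5
After GROUP BY (1 rows):
items.qty | sum_rank
8 | 10
After ORDER BY (1 rows):
items.qty | sum_rank
8 | 10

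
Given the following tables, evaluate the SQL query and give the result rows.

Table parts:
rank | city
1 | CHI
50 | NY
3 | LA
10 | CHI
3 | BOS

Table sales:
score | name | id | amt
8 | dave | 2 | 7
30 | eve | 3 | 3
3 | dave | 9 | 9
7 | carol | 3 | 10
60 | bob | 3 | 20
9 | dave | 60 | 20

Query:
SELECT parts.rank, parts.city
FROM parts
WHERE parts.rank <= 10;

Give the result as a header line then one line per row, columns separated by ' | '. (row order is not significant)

After WHERE (4 rows):
parts.rank | parts.city
1 | CHI
3 | LA
10 | CHI
3 | BOS
After SELECT (4 rows):
parts.rank | parts.city
1 | CHI
3 | LA
10 | CHI
3 | BOS

== RESULT ==
parts.rank | parts.city
1 | CHI
3 | LA
10 | CHI
3 | BOS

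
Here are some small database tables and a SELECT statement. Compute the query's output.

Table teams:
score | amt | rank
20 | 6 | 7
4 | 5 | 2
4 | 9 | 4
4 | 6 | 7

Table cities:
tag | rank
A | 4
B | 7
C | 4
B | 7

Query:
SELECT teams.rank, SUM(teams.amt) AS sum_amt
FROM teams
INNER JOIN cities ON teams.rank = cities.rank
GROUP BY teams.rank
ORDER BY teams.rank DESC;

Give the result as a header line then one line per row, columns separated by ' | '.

== RESULT ==
teams.rank | sum_amt
7 | 24
4 | 18

Derivation:
After JOIN cities (6 rows):
teams.score | teams.amt | teams.rank | cities.tag | cities.rank
20 | 6 | 7 | B | 7
20 | 6 | 7 | B | 7
4 | 9 | 4 | A | 4
4 | 9 | 4 | C | 4
4 | 6 | 7 | B | 7
4 | 6 | 7 | B | 7
After GROUP BY (2 rows):
teams.rank | sum_amt
7 | 24
4 | 18
After ORDER BY (2 rows):
teams.rank | sum_amt
7 | 24
4 | 18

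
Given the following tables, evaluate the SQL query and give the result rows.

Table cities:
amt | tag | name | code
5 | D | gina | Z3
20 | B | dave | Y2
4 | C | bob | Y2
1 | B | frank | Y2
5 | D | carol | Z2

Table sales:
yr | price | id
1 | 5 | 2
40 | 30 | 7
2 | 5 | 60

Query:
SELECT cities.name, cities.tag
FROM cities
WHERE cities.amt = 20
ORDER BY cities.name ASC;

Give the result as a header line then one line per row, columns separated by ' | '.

== RESULT ==
cities.name | cities.tag
dave | B

Derivation:
After WHERE (1 rows):
cities.amt | cities.tag | cities.name | cities.code
20 | B | dave | Y2
After SELECT (1 rows):
cities.name | cities.tag
dave | B
After ORDER BY (1 rows):
cities.name | cities.tag
dave | B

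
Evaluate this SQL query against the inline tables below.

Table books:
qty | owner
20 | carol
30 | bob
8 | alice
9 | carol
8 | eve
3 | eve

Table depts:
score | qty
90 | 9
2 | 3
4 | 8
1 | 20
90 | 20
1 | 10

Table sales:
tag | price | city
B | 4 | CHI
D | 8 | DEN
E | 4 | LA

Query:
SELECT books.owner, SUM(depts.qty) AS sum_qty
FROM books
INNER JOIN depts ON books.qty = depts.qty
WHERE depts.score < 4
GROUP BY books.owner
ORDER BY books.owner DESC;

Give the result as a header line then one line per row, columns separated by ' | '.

== RESULT ==
books.owner | sum_qty
eve | 3
carol | 20

Derivation:
After JOIN depts (6 rows):
books.qty | books.owner | depts.score | depts.qty
20 | carol | 1 | 20
20 | carol | 90 | 20
8 | alice | 4 | 8
9 | carol | 90 | 9
8 | eve | 4 | 8
3 | eve | 2 | 3
After WHERE (2 rows):
books.qty | books.owner | depts.score | depts.qty
20 | carol | 1 | 20
3 | eve | 2 | 3
After GROUP BY (2 rows):
books.owner | sum_qty
carol | 20
eve | 3
After ORDER BY (2 rows):
books.owner | sum_qty
eve | 3
carol | 20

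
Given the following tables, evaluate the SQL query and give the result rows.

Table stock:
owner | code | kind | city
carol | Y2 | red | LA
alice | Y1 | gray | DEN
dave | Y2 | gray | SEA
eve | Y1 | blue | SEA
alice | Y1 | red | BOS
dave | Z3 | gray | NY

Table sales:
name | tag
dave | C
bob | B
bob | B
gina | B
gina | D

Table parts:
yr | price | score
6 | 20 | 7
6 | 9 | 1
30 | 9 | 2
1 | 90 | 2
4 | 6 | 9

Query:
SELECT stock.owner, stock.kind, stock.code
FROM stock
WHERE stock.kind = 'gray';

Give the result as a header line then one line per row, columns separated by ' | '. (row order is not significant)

After WHERE (3 rows):
stock.owner | stock.code | stock.kind | stock.city
alice | Y1 | gray | DEN
dave | Y2 | gray | SEA
dave | Z3 | gray | NY
After SELECT (3 rows):
stock.owner | stock.kind | stock.code
alice | gray | Y1
dave | gray | Y2
dave | gray | Z3

== RESULT ==
stock.owner | stock.kind | stock.code
alice | gray | Y1
dave | gray | Y2
dave | gray | Z3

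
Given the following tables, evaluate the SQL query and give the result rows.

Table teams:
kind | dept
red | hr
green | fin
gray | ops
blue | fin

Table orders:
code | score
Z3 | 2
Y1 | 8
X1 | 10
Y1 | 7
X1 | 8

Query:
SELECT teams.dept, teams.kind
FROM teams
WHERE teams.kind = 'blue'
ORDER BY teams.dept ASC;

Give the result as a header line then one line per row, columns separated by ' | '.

== RESULT ==
teams.dept | teams.kind
fin | blue

Derivation:
After WHERE (1 rows):
teams.kind | teams.dept
blue | fin
After SELECT (1 rows):
teams.dept | teams.kind
fin | blue
After ORDER BY (1 rows):
teams.dept | teams.kind
fin | blue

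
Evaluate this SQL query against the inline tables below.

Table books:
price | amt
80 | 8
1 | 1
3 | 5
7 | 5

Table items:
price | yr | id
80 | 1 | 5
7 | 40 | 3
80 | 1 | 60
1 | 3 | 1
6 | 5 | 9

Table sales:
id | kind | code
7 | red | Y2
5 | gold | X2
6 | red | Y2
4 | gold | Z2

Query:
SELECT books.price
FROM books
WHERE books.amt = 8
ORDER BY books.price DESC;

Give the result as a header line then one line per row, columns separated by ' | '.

== RESULT ==
books.price
80

Derivation:
After WHERE (1 rows):
books.price | books.amt
80 | 8
After SELECT (1 rows):
books.price
80
After ORDER BY (1 rows):
books.price
80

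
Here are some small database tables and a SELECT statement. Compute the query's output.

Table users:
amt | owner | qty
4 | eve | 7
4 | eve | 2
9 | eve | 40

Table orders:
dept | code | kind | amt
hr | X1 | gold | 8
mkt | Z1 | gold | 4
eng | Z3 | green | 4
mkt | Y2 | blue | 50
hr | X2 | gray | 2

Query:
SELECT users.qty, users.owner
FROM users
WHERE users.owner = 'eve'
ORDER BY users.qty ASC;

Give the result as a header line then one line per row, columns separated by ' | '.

== RESULT ==
users.qty | users.owner
2 | eve
7 | eve
40 | eve

Derivation:
After WHERE (3 rows):
users.amt | users.owner | users.qty
4 | eve | 7
4 | eve | 2
9 | eve | 40
After SELECT (3 rows):
users.qty | users.owner
7 | eve
2 | eve
40 | eve
After ORDER BY (3 rows):
users.qty | users.owner
2 | eve
7 | eve
40 | eve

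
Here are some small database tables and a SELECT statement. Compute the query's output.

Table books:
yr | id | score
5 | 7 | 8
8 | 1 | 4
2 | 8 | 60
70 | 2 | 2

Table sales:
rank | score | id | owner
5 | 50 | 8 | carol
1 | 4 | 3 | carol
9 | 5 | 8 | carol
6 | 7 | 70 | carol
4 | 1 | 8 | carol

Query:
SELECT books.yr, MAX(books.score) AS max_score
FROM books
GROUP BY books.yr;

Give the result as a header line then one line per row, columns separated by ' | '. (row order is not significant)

== RESULT ==
books.yr | max_score
5 | 8
8 | 4
2 | 60
70 | 2

Derivation:
After GROUP BY (4 rows):
books.yr | max_score
5 | 8
8 | 4
2 | 60
70 | 2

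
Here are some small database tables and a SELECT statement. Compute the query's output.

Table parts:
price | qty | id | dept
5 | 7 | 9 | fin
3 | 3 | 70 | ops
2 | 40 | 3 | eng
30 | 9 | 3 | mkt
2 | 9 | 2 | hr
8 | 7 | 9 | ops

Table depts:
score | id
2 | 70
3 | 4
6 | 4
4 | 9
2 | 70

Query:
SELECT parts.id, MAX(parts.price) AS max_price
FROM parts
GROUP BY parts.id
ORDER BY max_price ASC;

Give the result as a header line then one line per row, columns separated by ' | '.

After GROUP BY (4 rows):
parts.id | max_price
9 | 8
70 | 3
3 | 30
2 | 2
After ORDER BY (4 rows):
parts.id | max_price
2 | 2
70 | 3
9 | 8
3 | 30

== RESULT ==
parts.id | max_price
2 | 2
70 | 3
9 | 8
3 | 30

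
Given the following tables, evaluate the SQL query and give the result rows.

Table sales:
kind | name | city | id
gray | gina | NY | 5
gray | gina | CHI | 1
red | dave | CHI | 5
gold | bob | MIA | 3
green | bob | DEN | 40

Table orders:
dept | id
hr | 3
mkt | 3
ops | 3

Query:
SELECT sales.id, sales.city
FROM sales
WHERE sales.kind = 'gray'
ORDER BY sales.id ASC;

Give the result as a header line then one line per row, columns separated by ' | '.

After WHERE (2 rows):
sales.kind | sales.name | sales.city | sales.id
gray | gina | NY | 5
gray | gina | CHI | 1
After SELECT (2 rows):
sales.id | sales.city
5 | NY
1 | CHI
After ORDER BY (2 rows):
sales.id | sales.city
1 | CHI
5 | NY

== RESULT ==
sales.id | sales.city
1 | CHI
5 | NY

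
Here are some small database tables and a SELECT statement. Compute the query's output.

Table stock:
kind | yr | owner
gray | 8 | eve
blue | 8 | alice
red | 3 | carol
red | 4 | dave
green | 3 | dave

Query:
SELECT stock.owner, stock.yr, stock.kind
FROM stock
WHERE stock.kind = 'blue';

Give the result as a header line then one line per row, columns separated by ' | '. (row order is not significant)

== RESULT ==
stock.owner | stock.yr | stock.kind
alice | 8 | blue

Derivation:
After WHERE (1 rows):
stock.kind | stock.yr | stock.owner
blue | 8 | alice
After SELECT (1 rows):
stock.owner | stock.yr | stock.kind
alice | 8 | blue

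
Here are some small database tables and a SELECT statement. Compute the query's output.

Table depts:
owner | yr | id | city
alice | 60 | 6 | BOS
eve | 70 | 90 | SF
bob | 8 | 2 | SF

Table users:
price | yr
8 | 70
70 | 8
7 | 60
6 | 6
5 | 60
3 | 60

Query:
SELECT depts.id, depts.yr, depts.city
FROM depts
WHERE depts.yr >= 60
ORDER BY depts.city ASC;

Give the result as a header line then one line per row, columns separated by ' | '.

After WHERE (2 rows):
depts.owner | depts.yr | depts.id | depts.city
alice | 60 | 6 | BOS
eve | 70 | 90 | SF
After SELECT (2 rows):
depts.id | depts.yr | depts.city
6 | 60 | BOS
90 | 70 | SF
After ORDER BY (2 rows):
depts.id | depts.yr | depts.city
6 | 60 | BOS
90 | 70 | SF

== RESULT ==
depts.id | depts.yr | depts.city
6 | 60 | BOS
90 | 70 | SF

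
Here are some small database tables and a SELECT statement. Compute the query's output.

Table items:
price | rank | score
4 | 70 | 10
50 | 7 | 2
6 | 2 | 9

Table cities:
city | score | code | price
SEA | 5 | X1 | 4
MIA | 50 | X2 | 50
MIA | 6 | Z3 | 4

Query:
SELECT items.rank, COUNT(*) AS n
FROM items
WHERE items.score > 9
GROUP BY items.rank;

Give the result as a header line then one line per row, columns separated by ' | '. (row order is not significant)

== RESULT ==
items.rank | n
70 | 1

Derivation:
After WHERE (1 rows):
items.price | items.rank | items.score
4 | 70 | 10
After GROUP BY (1 rows):
items.rank | n
70 | 1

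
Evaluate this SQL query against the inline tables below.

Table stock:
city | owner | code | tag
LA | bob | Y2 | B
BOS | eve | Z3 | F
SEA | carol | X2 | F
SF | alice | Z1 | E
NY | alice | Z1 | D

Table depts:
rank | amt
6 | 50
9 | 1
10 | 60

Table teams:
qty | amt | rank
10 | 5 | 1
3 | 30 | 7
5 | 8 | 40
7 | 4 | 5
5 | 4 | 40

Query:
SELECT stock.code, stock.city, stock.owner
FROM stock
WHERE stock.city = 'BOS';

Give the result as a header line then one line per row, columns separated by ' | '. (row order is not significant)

After WHERE (1 rows):
stock.city | stock.owner | stock.code | stock.tag
BOS | eve | Z3 | F
After SELECT (1 rows):
stock.code | stock.city | stock.owner
Z3 | BOS | eve

== RESULT ==
stock.code | stock.city | stock.owner
Z3 | BOS | eve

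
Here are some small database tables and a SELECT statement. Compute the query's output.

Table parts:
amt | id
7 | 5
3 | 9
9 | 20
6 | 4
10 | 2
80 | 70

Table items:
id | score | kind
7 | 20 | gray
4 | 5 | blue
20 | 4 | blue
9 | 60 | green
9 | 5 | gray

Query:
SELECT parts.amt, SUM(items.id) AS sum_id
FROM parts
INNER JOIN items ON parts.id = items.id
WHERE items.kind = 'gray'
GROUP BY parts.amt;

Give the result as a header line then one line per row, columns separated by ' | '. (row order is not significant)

== RESULT ==
parts.amt | sum_id
3 | 9

Derivation:
After JOIN items (4 rows):
parts.amt | parts.id | items.id | items.score | items.kind
3 | 9 | 9 | 60 | green
3 | 9 | 9 | 5 | gray
9 | 20 | 20 | 4 | blue
6 | 4 | 4 | 5 | blue
After WHERE (1 rows):
parts.amt | parts.id | items.id | items.score | items.kind
3 | 9 | 9 | 5 | gray
After GROUP BY (1 rows):
parts.amt | sum_id
3 | 9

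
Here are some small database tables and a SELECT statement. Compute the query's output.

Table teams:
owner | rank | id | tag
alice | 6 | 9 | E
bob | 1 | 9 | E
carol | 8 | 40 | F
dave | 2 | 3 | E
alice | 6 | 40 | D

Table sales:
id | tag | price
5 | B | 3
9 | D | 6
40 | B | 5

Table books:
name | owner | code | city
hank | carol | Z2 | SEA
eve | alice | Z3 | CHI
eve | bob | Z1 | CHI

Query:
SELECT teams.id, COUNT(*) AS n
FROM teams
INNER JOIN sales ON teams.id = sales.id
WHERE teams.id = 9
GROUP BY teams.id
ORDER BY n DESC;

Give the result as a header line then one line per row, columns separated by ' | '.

After JOIN sales (4 rows):
teams.owner | teams.rank | teams.id | teams.tag | sales.id | sales.tag | sales.price
alice | 6 | 9 | E | 9 | D | 6
bob | 1 | 9 | E | 9 | D | 6
carol | 8 | 40 | F | 40 | B | 5
alice | 6 | 40 | D | 40 | B | 5
After WHERE (2 rows):
teams.owner | teams.rank | teams.id | teams.tag | sales.id | sales.tag | sales.price
alice | 6 | 9 | E | 9 | D | 6
bob | 1 | 9 | E | 9 | D | 6
After GROUP BY (1 rows):
teams.id | n
9 | 2
After ORDER BY (1 rows):
teams.id | n
9 | 2

== RESULT ==
teams.id | n
9 | 2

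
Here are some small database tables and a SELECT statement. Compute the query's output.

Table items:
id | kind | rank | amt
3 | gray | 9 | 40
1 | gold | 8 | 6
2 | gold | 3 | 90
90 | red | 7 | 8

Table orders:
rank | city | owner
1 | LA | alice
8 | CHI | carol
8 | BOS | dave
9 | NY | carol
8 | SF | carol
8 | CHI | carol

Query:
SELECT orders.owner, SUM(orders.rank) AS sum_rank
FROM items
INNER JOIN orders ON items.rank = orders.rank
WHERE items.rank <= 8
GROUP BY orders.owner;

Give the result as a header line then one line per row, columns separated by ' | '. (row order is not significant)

== RESULT ==
orders.owner | sum_rank
carol | 24
dave | 8

Derivation:
After JOIN orders (5 rows):
items.id | items.kind | items.rank | items.amt | orders.rank | orders.city | orders.owner
3 | gray | 9 | 40 | 9 | NY | carol
1 | gold | 8 | 6 | 8 | CHI | carol
1 | gold | 8 | 6 | 8 | BOS | dave
1 | gold | 8 | 6 | 8 | SF | carol
1 | gold | 8 | 6 | 8 | CHI | carol
After WHERE (4 rows):
items.id | items.kind | items.rank | items.amt | orders.rank | orders.city | orders.owner
1 | gold | 8 | 6 | 8 | CHI | carol
1 | gold | 8 | 6 | 8 | BOS | dave
1 | gold | 8 | 6 | 8 | SF | carol
1 | gold | 8 | 6 | 8 | CHI | carol
After GROUP BY (2 rows):
orders.owner | sum_rank
carol | 24
dave | 8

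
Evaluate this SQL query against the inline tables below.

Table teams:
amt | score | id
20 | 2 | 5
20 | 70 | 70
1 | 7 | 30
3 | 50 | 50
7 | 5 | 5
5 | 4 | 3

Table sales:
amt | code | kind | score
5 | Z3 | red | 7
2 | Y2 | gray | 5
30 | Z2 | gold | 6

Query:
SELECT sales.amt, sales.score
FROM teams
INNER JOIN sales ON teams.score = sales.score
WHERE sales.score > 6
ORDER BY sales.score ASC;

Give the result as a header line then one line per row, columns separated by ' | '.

After JOIN sales (2 rows):
teams.amt | teams.score | teams.id | sales.amt | sales.code | sales.kind | sales.score
1 | 7 | 30 | 5 | Z3 | red | 7
7 | 5 | 5 | 2 | Y2 | gray | 5
After WHERE (1 rows):
teams.amt | teams.score | teams.id | sales.amt | sales.code | sales.kind | sales.score
1 | 7 | 30 | 5 | Z3 | red | 7
After SELECT (1 rows):
sales.amt | sales.score
5 | 7
After ORDER BY (1 rows):
sales.amt | sales.score
5 | 7

== RESULT ==
sales.amt | sales.score
5 | 7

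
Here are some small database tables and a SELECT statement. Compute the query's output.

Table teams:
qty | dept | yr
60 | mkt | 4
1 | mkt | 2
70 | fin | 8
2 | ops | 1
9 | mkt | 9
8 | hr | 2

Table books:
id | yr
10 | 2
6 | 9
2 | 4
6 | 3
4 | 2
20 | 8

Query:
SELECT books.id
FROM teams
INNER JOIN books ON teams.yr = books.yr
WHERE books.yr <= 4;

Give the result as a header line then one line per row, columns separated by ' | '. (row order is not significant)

After JOIN books (7 rows):
teams.qty | teams.dept | teams.yr | books.id | books.yr
60 | mkt | 4 | 2 | 4
1 | mkt | 2 | 10 | 2
1 | mkt | 2 | 4 | 2
70 | fin | 8 | 20 | 8
9 | mkt | 9 | 6 | 9
8 | hr | 2 | 10 | 2
8 | hr | 2 | 4 | 2
After WHERE (5 rows):
teams.qty | teams.dept | teams.yr | books.id | books.yr
60 | mkt | 4 | 2 | 4
1 | mkt | 2 | 10 | 2
1 | mkt | 2 | 4 | 2
8 | hr | 2 | 10 | 2
8 | hr | 2 | 4 | 2
After SELECT (5 rows):
books.id
2
10
4
10
4

== RESULT ==
books.id
2
10
4
10
4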